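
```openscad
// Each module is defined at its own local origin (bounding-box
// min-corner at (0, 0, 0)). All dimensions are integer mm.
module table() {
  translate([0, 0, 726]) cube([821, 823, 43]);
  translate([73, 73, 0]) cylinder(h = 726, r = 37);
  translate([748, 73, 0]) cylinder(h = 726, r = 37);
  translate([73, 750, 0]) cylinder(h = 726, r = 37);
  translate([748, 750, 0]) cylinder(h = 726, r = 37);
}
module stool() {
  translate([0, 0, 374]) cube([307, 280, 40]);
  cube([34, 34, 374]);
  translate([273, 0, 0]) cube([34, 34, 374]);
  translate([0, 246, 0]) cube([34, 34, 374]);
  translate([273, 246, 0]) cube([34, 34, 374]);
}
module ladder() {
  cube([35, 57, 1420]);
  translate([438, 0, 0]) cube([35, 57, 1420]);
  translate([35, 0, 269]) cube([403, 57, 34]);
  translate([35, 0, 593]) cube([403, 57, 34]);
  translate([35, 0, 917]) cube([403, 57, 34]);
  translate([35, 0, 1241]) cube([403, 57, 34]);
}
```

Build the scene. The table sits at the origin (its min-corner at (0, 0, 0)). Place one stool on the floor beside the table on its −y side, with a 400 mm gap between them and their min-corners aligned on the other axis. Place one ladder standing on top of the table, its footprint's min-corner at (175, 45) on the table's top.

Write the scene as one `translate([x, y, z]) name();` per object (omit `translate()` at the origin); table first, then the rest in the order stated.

table();
translate([0, -680, 0]) stool();
translate([175, 45, 769]) ladder();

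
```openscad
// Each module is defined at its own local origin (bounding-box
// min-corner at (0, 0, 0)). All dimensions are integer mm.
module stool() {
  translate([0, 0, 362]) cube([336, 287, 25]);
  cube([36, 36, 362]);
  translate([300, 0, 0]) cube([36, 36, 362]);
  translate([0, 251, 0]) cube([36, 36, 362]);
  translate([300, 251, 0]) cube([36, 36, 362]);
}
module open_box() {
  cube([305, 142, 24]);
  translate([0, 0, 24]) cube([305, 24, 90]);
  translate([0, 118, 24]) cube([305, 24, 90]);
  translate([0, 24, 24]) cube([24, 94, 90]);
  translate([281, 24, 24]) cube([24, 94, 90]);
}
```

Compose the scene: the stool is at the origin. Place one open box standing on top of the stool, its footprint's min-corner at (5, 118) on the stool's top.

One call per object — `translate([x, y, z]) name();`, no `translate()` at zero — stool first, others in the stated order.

stool();
translate([5, 118, 387]) open_box();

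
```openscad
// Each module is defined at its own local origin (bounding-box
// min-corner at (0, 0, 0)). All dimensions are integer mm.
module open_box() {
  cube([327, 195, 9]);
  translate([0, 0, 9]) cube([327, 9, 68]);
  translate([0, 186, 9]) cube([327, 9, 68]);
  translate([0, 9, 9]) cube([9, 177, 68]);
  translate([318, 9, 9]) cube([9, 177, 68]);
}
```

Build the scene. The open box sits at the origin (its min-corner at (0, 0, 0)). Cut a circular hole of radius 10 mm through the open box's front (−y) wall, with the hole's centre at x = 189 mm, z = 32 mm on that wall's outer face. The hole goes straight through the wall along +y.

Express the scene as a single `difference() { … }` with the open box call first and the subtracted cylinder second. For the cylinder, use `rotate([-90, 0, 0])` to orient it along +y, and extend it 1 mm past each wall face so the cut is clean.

difference() {
  open_box();
  translate([189, -1, 32]) rotate([-90, 0, 0]) cylinder(h = 11, r = 10);
}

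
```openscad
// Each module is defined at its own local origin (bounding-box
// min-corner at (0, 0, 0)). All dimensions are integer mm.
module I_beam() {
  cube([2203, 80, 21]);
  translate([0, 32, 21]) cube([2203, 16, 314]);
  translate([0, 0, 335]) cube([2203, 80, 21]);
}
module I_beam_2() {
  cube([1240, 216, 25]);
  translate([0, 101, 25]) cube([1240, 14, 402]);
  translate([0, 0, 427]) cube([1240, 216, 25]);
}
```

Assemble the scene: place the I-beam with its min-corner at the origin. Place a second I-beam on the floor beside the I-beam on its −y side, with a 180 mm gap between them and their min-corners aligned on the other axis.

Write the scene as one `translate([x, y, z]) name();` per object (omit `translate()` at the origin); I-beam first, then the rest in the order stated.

I_beam();
translate([0, -396, 0]) I_beam_2();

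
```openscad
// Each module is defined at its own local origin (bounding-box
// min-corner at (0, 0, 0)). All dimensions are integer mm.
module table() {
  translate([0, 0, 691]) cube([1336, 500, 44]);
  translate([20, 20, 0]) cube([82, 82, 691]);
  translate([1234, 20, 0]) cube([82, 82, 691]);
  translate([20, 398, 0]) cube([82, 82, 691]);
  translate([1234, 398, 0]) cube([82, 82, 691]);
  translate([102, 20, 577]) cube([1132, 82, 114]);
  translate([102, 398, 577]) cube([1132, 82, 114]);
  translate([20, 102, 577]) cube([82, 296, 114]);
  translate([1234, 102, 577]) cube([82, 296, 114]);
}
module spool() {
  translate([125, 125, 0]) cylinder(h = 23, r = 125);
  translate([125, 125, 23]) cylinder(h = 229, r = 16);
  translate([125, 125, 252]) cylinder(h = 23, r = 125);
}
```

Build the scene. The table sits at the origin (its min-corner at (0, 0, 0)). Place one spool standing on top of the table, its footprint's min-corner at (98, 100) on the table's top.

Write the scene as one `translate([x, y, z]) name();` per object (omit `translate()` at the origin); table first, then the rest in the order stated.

table();
translate([98, 100, 735]) spool();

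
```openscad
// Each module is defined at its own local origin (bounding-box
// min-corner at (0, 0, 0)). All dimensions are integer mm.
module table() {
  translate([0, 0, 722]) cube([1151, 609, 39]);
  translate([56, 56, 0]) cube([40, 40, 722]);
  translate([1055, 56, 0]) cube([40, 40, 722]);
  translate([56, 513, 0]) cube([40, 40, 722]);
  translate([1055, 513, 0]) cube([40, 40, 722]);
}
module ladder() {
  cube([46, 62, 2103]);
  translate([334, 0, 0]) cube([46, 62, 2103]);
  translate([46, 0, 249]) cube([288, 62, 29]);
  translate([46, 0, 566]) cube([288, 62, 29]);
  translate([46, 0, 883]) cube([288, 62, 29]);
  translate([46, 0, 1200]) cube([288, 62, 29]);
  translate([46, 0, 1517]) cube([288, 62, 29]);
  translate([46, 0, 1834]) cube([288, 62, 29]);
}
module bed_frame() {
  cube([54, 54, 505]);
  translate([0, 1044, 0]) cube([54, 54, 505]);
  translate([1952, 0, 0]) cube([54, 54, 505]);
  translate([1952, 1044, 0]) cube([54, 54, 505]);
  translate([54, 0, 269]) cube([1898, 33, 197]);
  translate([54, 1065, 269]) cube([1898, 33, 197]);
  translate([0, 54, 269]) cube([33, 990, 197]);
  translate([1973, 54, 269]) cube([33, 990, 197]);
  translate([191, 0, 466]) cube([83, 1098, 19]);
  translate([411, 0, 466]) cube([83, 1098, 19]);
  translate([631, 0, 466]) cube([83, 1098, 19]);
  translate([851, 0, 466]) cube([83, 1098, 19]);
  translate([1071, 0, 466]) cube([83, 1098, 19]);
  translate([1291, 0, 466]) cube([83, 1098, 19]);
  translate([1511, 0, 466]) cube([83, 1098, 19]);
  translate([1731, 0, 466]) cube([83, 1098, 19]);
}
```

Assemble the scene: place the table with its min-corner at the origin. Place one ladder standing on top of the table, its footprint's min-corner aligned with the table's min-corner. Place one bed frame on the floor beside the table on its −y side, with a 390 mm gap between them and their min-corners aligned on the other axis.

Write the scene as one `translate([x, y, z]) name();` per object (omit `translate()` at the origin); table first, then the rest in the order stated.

table();
translate([0, 0, 761]) ladder();
translate([0, -1488, 0]) bed_frame();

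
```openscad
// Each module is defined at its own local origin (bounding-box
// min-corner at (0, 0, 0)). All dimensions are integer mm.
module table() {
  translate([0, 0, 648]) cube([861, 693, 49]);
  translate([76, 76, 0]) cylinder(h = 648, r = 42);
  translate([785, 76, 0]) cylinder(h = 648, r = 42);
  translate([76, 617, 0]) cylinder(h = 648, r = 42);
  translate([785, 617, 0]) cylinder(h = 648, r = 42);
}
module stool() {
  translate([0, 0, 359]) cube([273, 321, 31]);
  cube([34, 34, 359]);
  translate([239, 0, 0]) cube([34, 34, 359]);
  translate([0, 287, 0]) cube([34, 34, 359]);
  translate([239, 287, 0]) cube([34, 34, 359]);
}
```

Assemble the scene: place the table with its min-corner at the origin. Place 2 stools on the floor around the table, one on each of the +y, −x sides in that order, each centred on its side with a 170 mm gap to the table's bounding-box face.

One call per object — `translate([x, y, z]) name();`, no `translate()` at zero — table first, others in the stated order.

table();
translate([294, 863, 0]) stool();
translate([-443, 186, 0]) stool();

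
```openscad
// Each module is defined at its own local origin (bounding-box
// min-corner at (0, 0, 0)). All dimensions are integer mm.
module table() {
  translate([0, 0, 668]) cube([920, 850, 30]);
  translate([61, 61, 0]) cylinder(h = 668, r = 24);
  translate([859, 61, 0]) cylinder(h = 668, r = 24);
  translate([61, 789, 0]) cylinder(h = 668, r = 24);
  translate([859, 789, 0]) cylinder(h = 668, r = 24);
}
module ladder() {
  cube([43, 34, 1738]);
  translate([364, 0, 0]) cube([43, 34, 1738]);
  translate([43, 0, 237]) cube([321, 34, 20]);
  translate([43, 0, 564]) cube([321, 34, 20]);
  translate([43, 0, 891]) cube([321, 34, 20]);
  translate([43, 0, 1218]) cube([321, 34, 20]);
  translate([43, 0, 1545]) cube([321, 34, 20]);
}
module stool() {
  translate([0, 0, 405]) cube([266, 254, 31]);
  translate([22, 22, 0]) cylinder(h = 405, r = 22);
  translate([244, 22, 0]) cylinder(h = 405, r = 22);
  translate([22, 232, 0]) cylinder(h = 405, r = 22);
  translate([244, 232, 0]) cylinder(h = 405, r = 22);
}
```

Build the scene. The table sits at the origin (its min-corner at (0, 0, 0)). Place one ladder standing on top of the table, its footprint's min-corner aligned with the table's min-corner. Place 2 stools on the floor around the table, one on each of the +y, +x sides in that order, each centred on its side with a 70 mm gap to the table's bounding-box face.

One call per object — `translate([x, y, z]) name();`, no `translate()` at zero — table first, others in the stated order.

table();
translate([0, 0, 698]) ladder();
translate([327, 920, 0]) stool();
translate([990, 298, 0]) stool();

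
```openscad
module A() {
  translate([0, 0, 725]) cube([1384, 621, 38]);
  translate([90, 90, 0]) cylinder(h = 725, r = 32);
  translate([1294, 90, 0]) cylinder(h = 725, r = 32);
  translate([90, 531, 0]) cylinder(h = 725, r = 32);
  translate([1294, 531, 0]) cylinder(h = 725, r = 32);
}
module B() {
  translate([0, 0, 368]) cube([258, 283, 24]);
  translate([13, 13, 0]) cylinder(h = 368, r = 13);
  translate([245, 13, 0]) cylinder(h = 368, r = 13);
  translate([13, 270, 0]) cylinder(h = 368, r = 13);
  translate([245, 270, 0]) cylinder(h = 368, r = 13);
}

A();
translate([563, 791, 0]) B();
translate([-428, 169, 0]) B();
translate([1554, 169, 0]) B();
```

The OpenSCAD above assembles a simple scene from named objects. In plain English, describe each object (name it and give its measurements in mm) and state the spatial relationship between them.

A is a table: top 1384 mm (x) × 621 mm (y), 38 mm thick, upper face at z = 763 mm, on four round legs of 64 mm diameter, each leg's bounding box inset 58 mm from the nearest pair of top edges, running from z = 0 to the bottom of the top.

B is a four-legged stool. The seat is 258×283 mm, 24 mm thick, top at z = 392 mm. It stands on four round legs, each 26 mm in diameter, from z = 0 to the seat underside, each leg's axis is inset half a diameter from the nearest pair of seat edges (so the leg's bounding box is flush with the corner).

Three stools sit around the table at the +y, −x, +x sides.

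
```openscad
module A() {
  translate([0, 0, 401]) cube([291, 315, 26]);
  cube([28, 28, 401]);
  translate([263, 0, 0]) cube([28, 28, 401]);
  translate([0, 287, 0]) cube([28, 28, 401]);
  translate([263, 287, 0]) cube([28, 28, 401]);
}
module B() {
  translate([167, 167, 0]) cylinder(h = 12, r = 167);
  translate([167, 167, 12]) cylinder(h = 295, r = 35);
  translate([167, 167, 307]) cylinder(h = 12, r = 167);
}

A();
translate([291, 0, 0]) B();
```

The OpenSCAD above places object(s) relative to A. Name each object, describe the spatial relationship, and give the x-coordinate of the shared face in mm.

The stool's +x face and the spool's −x face are both at x = 291 mm.

A is a stool. B is a spool. The spool is against the stool's +x side, with their −y faces flush. The x-coordinate of the shared face is 291 mm.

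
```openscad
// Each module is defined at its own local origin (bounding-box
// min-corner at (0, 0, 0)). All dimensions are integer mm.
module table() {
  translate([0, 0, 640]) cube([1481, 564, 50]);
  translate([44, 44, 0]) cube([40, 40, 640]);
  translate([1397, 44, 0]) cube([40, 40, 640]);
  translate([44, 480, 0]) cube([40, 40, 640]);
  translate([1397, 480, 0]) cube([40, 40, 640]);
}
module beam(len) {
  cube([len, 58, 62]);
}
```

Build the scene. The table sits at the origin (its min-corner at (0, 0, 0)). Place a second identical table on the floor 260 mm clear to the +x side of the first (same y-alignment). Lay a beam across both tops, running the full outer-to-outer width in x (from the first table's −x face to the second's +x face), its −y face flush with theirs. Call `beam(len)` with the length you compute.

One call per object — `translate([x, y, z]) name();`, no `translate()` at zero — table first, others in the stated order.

table();
translate([1741, 0, 0]) table();
translate([0, 0, 690]) beam(3222);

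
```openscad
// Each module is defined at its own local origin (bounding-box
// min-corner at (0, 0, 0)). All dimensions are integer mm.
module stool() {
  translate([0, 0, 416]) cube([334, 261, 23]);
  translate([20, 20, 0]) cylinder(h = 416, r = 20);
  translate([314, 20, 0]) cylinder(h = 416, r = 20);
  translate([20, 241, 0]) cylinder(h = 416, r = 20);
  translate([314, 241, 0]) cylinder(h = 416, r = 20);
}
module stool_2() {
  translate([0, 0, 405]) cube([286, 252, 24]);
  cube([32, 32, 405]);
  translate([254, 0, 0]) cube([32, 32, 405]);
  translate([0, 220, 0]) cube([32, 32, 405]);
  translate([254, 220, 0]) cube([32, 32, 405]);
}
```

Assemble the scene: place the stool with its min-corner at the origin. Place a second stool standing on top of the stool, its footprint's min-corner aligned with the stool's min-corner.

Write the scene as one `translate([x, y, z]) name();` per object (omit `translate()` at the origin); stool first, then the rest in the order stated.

stool();
translate([0, 0, 439]) stool_2();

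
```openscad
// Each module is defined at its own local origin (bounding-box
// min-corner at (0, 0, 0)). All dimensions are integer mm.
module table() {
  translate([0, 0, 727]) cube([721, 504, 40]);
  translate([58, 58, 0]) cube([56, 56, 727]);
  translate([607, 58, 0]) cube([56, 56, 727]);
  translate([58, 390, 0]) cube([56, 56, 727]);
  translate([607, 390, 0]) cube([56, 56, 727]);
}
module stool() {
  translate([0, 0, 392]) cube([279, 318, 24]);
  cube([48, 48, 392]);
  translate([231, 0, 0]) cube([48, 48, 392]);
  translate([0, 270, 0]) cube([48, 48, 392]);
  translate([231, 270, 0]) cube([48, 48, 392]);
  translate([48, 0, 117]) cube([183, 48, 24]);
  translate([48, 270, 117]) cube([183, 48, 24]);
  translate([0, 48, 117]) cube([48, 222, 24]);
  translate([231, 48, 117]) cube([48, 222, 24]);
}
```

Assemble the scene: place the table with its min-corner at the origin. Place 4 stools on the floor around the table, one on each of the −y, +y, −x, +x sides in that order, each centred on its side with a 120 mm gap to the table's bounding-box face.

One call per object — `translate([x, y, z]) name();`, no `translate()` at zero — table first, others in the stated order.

table();
translate([221, -438, 0]) stool();
translate([221, 624, 0]) stool();
translate([-399, 93, 0]) stool();
translate([841, 93, 0]) stool();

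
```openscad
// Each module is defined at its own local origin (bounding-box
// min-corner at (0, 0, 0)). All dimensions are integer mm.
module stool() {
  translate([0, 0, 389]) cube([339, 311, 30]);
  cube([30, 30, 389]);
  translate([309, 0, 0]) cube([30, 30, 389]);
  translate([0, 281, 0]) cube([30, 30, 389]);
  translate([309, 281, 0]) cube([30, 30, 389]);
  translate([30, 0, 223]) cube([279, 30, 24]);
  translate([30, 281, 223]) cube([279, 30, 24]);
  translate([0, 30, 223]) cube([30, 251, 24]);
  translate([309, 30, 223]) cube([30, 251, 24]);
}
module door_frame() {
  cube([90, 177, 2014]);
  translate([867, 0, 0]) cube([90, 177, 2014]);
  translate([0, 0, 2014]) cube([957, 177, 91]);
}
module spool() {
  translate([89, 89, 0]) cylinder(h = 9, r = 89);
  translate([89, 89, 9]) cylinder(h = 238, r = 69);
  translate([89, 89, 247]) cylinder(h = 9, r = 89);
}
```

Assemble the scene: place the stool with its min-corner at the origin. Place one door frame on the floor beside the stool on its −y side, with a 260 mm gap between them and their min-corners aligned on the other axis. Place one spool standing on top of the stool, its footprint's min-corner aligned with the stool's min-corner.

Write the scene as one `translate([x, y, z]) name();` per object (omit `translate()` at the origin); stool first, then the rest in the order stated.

stool();
translate([0, -437, 0]) door_frame();
translate([0, 0, 419]) spool();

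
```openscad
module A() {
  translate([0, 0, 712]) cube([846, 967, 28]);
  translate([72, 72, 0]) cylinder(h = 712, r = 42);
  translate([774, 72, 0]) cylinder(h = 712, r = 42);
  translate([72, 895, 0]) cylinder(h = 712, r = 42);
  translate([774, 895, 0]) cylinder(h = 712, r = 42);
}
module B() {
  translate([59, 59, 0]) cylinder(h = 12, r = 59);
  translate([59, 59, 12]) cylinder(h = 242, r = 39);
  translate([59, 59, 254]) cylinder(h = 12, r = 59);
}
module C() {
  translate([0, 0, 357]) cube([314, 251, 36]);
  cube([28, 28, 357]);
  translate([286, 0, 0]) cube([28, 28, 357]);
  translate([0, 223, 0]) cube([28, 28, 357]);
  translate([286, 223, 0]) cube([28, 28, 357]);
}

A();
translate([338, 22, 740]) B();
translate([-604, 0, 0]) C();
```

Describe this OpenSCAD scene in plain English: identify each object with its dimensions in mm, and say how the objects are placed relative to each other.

A is a table with a 846×967 mm rectangular top, 28 mm thick, top surface at z = 740 mm, supported by four round legs of 84 mm diameter, each leg's bounding box inset 30 mm from the nearest pair of top edges, running from the floor.

B is a spool: two coaxial disc flanges of radius 59 mm and thickness 12 mm, joined by a core cylinder of radius 39 mm and height 242 mm. The lower flange rests on z = 0 and the three cylinders share a vertical axis.

C is a four-legged stool. The seat is 314×251 mm, 36 mm thick, top at z = 393 mm. It stands on four square legs, each 28×28 mm in cross-section, from z = 0 to the seat underside, each flush with a corner of the seat.

The spool is on top of the table. The stool is on the floor beside the table on its −x side.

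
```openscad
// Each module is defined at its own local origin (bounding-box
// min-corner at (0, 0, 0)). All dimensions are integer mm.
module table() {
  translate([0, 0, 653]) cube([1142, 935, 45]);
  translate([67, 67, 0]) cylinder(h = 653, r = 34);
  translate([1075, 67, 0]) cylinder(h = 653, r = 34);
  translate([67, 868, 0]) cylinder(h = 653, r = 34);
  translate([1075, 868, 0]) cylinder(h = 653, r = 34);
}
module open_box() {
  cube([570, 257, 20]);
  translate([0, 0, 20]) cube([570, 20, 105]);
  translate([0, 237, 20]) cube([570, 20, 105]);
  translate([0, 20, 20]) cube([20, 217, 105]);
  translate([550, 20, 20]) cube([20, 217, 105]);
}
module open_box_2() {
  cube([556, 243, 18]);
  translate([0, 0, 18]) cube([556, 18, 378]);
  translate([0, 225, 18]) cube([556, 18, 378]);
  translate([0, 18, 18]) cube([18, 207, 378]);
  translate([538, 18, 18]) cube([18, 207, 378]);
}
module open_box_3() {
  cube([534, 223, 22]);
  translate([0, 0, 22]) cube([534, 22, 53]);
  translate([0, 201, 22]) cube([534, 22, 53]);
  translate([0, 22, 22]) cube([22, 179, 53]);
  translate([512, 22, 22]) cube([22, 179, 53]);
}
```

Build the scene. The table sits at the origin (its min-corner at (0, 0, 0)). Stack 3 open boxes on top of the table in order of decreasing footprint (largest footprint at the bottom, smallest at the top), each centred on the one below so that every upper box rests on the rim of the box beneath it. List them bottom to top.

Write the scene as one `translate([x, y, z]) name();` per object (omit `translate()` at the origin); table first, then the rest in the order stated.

table();
translate([286, 339, 698]) open_box();
translate([293, 346, 823]) open_box_2();
translate([304, 356, 1219]) open_box_3();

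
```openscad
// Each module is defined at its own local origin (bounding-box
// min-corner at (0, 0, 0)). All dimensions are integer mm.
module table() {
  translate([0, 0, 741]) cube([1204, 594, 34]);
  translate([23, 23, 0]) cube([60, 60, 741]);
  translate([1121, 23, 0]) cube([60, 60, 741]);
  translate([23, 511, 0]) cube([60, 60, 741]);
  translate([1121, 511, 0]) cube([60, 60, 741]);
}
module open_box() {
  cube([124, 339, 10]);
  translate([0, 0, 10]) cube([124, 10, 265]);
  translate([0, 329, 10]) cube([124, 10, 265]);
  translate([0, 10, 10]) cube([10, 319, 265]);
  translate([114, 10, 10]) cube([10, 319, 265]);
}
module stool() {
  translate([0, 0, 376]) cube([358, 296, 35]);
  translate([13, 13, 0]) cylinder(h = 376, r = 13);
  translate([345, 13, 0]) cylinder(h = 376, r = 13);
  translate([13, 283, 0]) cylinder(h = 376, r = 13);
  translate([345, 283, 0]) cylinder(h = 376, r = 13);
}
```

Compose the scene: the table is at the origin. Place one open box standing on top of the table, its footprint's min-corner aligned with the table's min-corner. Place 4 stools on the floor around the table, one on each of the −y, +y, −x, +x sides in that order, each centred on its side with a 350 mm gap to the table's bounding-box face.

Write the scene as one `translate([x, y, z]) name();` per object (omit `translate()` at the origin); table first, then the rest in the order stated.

table();
translate([0, 0, 775]) open_box();
translate([423, -646, 0]) stool();
translate([423, 944, 0]) stool();
translate([-708, 149, 0]) stool();
translate([1554, 149, 0]) stool();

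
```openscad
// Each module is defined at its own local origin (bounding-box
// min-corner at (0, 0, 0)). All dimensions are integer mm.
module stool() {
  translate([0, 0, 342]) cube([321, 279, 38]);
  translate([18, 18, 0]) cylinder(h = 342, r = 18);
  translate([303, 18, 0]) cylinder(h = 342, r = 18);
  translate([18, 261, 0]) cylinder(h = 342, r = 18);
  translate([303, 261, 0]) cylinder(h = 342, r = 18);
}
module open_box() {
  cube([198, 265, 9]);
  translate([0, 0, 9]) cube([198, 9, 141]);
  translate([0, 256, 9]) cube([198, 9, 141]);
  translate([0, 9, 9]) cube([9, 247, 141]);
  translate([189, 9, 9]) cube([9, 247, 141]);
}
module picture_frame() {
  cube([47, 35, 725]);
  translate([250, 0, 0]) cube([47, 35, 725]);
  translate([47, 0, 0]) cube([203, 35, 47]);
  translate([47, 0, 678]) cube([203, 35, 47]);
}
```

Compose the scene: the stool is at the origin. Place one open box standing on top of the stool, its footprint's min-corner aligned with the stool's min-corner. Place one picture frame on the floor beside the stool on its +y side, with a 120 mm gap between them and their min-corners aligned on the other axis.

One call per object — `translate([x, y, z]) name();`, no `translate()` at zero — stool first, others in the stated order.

stool();
translate([0, 0, 380]) open_box();
translate([0, 399, 0]) picture_frame();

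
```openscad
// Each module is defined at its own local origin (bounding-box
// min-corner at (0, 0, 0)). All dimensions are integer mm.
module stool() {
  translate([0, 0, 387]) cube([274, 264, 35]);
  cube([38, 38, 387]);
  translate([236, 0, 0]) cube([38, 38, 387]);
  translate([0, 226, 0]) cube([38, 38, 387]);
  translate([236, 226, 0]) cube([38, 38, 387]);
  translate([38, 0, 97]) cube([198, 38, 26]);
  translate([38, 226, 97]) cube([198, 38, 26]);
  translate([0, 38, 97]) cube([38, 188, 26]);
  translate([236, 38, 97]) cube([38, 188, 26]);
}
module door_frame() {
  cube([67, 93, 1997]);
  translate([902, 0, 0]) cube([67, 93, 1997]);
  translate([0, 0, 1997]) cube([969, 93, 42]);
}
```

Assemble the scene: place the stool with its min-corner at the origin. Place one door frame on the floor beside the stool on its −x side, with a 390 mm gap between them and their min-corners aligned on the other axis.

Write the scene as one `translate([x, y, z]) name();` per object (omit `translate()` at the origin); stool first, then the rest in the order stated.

stool();
translate([-1359, 0, 0]) door_frame();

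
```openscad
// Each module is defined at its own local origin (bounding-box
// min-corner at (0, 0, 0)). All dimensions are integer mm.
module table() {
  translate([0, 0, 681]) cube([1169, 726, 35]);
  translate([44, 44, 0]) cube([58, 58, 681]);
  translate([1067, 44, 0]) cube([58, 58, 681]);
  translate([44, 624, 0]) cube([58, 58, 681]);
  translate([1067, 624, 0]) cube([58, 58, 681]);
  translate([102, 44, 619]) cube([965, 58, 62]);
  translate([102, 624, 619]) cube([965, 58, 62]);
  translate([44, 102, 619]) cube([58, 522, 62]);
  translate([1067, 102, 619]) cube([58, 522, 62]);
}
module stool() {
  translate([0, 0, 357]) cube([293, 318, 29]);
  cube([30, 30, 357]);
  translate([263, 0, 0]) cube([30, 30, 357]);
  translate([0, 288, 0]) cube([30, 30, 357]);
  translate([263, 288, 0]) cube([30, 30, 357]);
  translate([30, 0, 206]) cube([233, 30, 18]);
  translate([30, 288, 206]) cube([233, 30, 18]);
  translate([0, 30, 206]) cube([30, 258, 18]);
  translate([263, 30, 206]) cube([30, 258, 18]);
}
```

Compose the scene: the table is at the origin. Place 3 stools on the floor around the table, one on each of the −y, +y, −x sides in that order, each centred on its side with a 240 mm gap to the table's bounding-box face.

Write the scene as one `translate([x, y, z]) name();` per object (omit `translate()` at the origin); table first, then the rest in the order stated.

table();
translate([438, -558, 0]) stool();
translate([438, 966, 0]) stool();
translate([-533, 204, 0]) stool();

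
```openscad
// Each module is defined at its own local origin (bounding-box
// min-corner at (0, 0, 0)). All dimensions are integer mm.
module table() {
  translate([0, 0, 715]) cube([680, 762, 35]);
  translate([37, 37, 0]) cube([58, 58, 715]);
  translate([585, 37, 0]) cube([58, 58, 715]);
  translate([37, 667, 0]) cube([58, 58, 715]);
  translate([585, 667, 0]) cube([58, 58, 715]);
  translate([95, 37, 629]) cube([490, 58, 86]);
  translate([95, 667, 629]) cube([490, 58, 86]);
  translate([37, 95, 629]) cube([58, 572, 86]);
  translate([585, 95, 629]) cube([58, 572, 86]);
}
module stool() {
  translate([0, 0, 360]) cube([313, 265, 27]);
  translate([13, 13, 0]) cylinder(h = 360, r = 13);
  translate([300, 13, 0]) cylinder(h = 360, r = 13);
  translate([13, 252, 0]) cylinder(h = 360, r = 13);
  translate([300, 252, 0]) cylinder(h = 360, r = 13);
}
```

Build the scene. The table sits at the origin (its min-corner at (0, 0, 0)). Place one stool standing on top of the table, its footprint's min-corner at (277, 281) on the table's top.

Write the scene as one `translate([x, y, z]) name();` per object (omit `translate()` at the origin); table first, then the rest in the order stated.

table();
translate([277, 281, 750]) stool();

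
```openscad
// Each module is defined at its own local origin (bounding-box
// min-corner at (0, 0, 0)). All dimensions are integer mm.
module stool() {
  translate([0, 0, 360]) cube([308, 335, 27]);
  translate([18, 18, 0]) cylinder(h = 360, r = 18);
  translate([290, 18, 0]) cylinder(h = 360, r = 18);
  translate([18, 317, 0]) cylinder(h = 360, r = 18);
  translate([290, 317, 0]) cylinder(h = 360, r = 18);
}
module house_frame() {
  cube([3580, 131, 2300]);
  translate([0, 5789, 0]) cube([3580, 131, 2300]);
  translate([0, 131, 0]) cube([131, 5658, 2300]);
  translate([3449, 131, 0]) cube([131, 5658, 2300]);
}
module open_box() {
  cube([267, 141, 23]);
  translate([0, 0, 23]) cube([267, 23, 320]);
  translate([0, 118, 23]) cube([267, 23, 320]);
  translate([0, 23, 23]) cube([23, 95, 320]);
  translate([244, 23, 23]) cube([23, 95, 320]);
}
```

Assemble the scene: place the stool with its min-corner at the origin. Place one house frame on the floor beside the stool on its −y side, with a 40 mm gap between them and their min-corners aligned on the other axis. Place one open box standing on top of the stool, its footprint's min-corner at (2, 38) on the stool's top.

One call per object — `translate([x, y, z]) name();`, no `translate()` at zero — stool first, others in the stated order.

stool();
translate([0, -5960, 0]) house_frame();
translate([2, 38, 387]) open_box();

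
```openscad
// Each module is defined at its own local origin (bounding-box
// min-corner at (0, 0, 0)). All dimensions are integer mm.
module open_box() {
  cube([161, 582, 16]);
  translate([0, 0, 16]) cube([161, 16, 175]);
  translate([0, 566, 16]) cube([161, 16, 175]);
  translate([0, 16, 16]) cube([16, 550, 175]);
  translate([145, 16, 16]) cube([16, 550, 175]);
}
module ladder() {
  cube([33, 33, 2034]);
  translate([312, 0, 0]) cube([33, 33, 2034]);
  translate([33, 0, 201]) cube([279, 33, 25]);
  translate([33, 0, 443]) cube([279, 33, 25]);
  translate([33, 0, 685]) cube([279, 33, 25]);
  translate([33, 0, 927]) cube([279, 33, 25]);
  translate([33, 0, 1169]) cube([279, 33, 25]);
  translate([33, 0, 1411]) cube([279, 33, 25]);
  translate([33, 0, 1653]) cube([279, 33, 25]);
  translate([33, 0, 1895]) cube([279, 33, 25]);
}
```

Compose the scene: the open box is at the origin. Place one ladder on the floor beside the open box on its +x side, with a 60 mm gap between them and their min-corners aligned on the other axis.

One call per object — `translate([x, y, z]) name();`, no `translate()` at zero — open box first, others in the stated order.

open_box();
translate([221, 0, 0]) ladder();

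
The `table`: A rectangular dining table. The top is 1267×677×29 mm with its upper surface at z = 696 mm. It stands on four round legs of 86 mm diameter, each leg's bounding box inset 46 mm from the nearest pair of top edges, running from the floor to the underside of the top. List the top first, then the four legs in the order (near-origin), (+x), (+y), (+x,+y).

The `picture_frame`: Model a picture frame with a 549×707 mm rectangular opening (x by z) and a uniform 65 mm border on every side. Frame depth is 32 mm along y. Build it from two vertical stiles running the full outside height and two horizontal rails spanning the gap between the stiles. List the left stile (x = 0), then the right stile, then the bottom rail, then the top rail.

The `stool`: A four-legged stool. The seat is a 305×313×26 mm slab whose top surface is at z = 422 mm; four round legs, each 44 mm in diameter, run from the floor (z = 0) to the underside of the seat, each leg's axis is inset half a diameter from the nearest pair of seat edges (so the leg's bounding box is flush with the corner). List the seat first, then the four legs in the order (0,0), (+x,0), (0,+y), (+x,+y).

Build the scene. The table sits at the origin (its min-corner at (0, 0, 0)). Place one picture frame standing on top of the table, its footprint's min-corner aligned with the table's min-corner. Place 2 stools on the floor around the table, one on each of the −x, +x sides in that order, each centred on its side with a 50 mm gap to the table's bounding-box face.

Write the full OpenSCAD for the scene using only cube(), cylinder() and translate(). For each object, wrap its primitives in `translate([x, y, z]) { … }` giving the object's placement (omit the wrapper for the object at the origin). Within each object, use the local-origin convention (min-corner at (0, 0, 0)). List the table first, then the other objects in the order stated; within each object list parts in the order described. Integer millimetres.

translate([0, 0, 667]) cube([1267, 677, 29]);
translate([89, 89, 0]) cylinder(h = 667, r = 43);
translate([1178, 89, 0]) cylinder(h = 667, r = 43);
translate([89, 588, 0]) cylinder(h = 667, r = 43);
translate([1178, 588, 0]) cylinder(h = 667, r = 43);
translate([0, 0, 696]) {
  cube([65, 32, 837]);
  translate([614, 0, 0]) cube([65, 32, 837]);
  translate([65, 0, 0]) cube([549, 32, 65]);
  translate([65, 0, 772]) cube([549, 32, 65]);
}
translate([-355, 182, 0]) {
  translate([0, 0, 396]) cube([305, 313, 26]);
  translate([22, 22, 0]) cylinder(h = 396, r = 22);
  translate([283, 22, 0]) cylinder(h = 396, r = 22);
  translate([22, 291, 0]) cylinder(h = 396, r = 22);
  translate([283, 291, 0]) cylinder(h = 396, r = 22);
}
translate([1317, 182, 0]) {
  translate([0, 0, 396]) cube([305, 313, 26]);
  translate([22, 22, 0]) cylinder(h = 396, r = 22);
  translate([283, 22, 0]) cylinder(h = 396, r = 22);
  translate([22, 291, 0]) cylinder(h = 396, r = 22);
  translate([283, 291, 0]) cylinder(h = 396, r = 22);
}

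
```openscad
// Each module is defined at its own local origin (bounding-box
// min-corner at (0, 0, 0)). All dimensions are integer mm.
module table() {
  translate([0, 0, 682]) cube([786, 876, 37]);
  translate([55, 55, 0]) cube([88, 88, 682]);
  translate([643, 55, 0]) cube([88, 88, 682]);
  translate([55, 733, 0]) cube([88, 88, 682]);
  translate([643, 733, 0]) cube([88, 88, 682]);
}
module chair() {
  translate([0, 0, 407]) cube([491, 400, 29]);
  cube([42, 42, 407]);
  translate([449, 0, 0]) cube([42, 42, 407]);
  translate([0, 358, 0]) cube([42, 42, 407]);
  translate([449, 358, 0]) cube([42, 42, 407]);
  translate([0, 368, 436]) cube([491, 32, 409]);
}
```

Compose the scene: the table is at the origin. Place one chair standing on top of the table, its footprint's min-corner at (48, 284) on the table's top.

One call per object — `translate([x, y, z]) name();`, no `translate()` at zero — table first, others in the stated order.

table();
translate([48, 284, 719]) chair();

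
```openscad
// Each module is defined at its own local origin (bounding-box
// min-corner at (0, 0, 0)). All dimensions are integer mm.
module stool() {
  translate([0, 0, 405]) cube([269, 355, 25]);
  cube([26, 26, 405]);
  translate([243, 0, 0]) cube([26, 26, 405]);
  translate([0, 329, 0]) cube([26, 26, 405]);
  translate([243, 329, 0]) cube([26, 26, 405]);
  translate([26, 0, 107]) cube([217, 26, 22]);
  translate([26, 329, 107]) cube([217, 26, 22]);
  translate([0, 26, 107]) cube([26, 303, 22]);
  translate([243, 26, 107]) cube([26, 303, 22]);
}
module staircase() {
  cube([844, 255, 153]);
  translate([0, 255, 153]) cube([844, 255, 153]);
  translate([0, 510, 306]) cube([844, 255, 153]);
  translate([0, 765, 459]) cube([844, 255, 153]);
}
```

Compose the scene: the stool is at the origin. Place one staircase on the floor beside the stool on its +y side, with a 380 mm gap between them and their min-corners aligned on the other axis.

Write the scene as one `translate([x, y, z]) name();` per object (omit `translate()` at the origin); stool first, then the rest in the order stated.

stool();
translate([0, 735, 0]) staircase();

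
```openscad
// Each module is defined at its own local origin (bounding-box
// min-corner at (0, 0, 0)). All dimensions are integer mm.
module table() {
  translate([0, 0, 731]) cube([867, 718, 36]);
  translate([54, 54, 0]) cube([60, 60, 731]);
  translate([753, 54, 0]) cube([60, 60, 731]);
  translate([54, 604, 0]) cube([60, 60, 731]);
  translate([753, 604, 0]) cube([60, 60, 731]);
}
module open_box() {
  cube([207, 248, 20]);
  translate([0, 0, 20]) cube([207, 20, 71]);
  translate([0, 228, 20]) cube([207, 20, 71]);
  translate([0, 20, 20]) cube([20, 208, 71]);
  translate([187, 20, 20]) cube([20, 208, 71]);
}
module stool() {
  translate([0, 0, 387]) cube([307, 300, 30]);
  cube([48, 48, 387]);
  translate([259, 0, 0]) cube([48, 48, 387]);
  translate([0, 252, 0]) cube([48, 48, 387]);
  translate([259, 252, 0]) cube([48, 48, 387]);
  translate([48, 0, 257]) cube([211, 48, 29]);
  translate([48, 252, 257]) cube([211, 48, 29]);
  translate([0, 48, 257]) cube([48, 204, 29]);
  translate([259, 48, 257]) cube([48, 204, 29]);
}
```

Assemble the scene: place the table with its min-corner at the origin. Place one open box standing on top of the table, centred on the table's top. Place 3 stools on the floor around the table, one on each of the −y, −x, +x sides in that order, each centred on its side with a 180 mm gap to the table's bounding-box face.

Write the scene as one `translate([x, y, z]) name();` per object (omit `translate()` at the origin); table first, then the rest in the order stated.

table();
translate([330, 235, 767]) open_box();
translate([280, -480, 0]) stool();
translate([-487, 209, 0]) stool();
translate([1047, 209, 0]) stool();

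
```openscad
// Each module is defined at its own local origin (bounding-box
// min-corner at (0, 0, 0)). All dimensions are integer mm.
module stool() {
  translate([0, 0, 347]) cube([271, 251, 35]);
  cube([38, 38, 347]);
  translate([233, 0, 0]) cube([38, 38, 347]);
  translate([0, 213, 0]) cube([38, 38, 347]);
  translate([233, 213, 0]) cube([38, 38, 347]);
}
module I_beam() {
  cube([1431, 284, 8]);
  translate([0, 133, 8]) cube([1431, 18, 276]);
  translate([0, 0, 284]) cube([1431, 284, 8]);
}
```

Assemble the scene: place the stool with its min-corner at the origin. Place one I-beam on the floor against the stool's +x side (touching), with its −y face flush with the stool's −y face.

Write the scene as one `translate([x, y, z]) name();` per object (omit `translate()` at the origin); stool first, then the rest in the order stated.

stool();
translate([271, 0, 0]) I_beam();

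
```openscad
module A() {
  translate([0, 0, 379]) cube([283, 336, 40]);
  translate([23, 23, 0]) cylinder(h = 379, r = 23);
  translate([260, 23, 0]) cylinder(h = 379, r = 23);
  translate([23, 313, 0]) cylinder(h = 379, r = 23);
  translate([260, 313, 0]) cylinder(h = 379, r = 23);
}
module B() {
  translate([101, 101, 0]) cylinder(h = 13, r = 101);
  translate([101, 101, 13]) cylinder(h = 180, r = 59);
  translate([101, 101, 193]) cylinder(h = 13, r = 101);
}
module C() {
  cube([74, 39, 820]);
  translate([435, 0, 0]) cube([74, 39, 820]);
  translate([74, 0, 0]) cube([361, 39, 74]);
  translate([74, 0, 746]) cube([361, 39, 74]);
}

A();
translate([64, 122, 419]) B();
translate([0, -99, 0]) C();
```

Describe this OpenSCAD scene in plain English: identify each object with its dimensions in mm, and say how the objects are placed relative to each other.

A is a simple wooden stool: a rectangular seat 283 mm (x) by 336 mm (y), 40 mm thick, top face at z = 419 mm, on four round legs, each 46 mm in diameter. The legs rest on z = 0, each leg's axis is inset half a diameter from the nearest pair of seat edges (so the leg's bounding box is flush with the corner).

B is a spool: two coaxial disc flanges of radius 101 mm and thickness 13 mm, joined by a core cylinder of radius 59 mm and height 180 mm. The lower flange rests on z = 0 and the three cylinders share a vertical axis.

C is a picture frame with a 361×672 mm rectangular opening (x by z) and a uniform 74 mm border on every side. Frame depth is 39 mm along y. It is built from two vertical stiles running the full outside height and two horizontal rails spanning the gap between the stiles.

The spool is on top of the stool. The picture frame is on the floor beside the stool on its −y side.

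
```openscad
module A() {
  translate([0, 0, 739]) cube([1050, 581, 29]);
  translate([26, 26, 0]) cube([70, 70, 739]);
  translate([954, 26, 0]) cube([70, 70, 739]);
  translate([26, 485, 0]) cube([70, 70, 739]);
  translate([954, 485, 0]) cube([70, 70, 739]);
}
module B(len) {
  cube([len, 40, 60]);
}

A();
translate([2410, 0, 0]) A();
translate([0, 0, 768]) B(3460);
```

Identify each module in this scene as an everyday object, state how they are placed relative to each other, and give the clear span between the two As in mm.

A is a table. B is a beam. A beam spans the tops of two tables. The clear span between the two tables is 1360 mm.

Second table starts at x = 2410; first ends at x = 1050; clear span = 2410 − 1050 = 1360 mm.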